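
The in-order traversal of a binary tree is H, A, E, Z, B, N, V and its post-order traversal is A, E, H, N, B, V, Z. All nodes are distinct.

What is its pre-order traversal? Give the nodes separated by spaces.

Z H E A V B N

The last element of post-order is the root; it splits in-order into left and right subtrees.
Root Z: left subtree has 3 nodes {H, A, E}, right has 3 {B, N, V}.
  Root H: left subtree has 0 nodes { }, right has 2 {A, E}.
    Root E: left subtree has 1 node {A}, right has 0 { }.
  Root V: left subtree has 2 nodes {B, N}, right has 0 { }.
    Root B: left subtree has 0 nodes { }, right has 1 {N}.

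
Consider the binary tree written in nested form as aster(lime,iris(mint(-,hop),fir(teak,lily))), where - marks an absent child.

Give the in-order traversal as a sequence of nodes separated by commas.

lime, aster, mint, hop, iris, teak, fir, lily

In-order visits the left subtree, then the node, then the right subtree.
At aster: go left to lime.
  lime is a leaf — visit lime.
Visit aster.
At aster: go right to iris.
  At iris: go left to mint.
    At mint: no left child.
    Visit mint.
    At mint: go right to hop.
      hop is a leaf — visit hop.
  Visit iris.
  At iris: go right to fir.
    At fir: go left to teak.
      teak is a leaf — visit teak.
    Visit fir.
    At fir: go right to lily.
      lily is a leaf — visit lily.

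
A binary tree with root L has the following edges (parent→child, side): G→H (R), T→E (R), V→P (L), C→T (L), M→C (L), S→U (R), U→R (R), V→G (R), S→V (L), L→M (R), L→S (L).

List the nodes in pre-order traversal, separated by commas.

Pre-order visits the node, then its left subtree, then its right subtree.
Visit L.
At L: go left to S.
  Visit S.
  At S: go left to V.
    Visit V.
    At V: go left to P.
      P is a leaf — visit P.
    At V: go right to G.
      Visit G.
      At G: no left child.
      At G: go right to H.
        H is a leaf — visit H.
  At S: go right to U.
    Visit U.
    At U: no left child.
    At U: go right to R.
      R is a leaf — visit R.
At L: go right to M.
  Visit M.
  At M: go left to C.
    Visit C.
    At C: go left to T.
      Visit T.
      At T: no left child.
      At T: go right to E.
        E is a leaf — visit E.
    At C: no right child.
  At M: no right child.

L, S, V, P, G, H, U, R, M, C, T, E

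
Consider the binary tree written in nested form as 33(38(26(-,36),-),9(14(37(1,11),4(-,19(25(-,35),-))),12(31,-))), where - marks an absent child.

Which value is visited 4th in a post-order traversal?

Post-order visits the left subtree, then the right subtree, then the node.
At 33: go left to 38.
  At 38: go left to 26.
    At 26: no left child.
    At 26: go right to 36.
      36 is a leaf — visit 36.
    Visit 26.
  At 38: no right child.
  Visit 38.
At 33: go right to 9.
  At 9: go left to 14.
    At 14: go left to 37.
      At 37: go left to 1.
        1 is a leaf — visit 1.
      At 37: go right to 11.
        11 is a leaf — visit 11.
      Visit 37.
    At 14: go right to 4.
      At 4: no left child.
      At 4: go right to 19.
        At 19: go left to 25.
          At 25: no left child.
          At 25: go right to 35.
            35 is a leaf — visit 35.
          Visit 25.
        At 19: no right child.
        Visit 19.
      Visit 4.
    Visit 14.
  At 9: go right to 12.
    At 12: go left to 31.
      31 is a leaf — visit 31.
    At 12: no right child.
    Visit 12.
  Visit 9.
Visit 33.
Full post-order sequence: 36, 26, 38, 1, 11, 37, 35, 25, 19, 4, 14, 31, 12, 9, 33.

1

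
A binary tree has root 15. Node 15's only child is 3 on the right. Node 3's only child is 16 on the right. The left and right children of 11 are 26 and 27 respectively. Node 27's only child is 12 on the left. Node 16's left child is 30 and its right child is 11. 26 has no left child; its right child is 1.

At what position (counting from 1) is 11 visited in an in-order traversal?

In-order visits the left subtree, then the node, then the right subtree.
At 15: no left child.
Visit 15.
At 15: go right to 3.
  At 3: no left child.
  Visit 3.
  At 3: go right to 16.
    At 16: go left to 30.
      30 is a leaf — visit 30.
    Visit 16.
    At 16: go right to 11.
      At 11: go left to 26.
        At 26: no left child.
        Visit 26.
        At 26: go right to 1.
          1 is a leaf — visit 1.
      Visit 11.
      At 11: go right to 27.
        At 27: go left to 12.
          12 is a leaf — visit 12.
        Visit 27.
        At 27: no right child.
Full in-order sequence: 15, 3, 30, 16, 26, 1, 11, 12, 27.

7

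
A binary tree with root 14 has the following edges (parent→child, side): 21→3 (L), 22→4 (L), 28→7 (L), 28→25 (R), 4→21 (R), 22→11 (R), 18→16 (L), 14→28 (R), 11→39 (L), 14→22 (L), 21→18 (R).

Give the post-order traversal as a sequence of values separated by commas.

Post-order visits the left subtree, then the right subtree, then the node.
At 14: go left to 22.
  At 22: go left to 4.
    At 4: no left child.
    At 4: go right to 21.
      At 21: go left to 3.
        3 is a leaf — visit 3.
      At 21: go right to 18.
        At 18: go left to 16.
          16 is a leaf — visit 16.
        At 18: no right child.
        Visit 18.
      Visit 21.
    Visit 4.
  At 22: go right to 11.
    At 11: go left to 39.
      39 is a leaf — visit 39.
    At 11: no right child.
    Visit 11.
  Visit 22.
At 14: go right to 28.
  At 28: go left to 7.
    7 is a leaf — visit 7.
  At 28: go right to 25.
    25 is a leaf — visit 25.
  Visit 28.
Visit 14.

3, 16, 18, 21, 4, 39, 11, 22, 7, 25, 28, 14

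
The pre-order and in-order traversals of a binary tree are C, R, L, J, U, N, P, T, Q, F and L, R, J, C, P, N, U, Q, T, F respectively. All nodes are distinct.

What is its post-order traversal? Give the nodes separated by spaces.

L J R P N Q F T U C

The first element of pre-order is the root; it splits in-order into left and right subtrees.
Root C: left subtree has 3 nodes {L, R, J}, right has 6 {P, N, U, Q, T, F}.
  Root R: left subtree has 1 node {L}, right has 1 {J}.
  Root U: left subtree has 2 nodes {P, N}, right has 3 {Q, T, F}.
    Root N: left subtree has 1 node {P}, right has 0 { }.
    Root T: left subtree has 1 node {Q}, right has 1 {F}.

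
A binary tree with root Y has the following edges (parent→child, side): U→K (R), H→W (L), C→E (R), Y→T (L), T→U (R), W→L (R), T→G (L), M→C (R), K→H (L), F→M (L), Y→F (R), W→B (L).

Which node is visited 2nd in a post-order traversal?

Post-order visits the left subtree, then the right subtree, then the node.
At Y: go left to T.
  At T: go left to G.
    G is a leaf — visit G.
  At T: go right to U.
    At U: no left child.
    At U: go right to K.
      At K: go left to H.
        At H: go left to W.
          At W: go left to B.
            B is a leaf — visit B.
          At W: go right to L.
            L is a leaf — visit L.
          Visit W.
        At H: no right child.
        Visit H.
      At K: no right child.
      Visit K.
    Visit U.
  Visit T.
At Y: go right to F.
  At F: go left to M.
    At M: no left child.
    At M: go right to C.
      At C: no left child.
      At C: go right to E.
        E is a leaf — visit E.
      Visit C.
    Visit M.
  At F: no right child.
  Visit F.
Visit Y.
Full post-order sequence: G, B, L, W, H, K, U, T, E, C, M, F, Y.

B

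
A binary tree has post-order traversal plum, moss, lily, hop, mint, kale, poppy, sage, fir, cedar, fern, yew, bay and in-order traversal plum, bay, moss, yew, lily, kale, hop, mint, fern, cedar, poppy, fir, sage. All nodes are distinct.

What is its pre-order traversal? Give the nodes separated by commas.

bay, plum, yew, moss, fern, kale, lily, mint, hop, cedar, fir, poppy, sage

The last element of post-order is the root; it splits in-order into left and right subtrees.
Root bay: left subtree has 1 node {plum}, right has 11 {moss, yew, lily, kale, hop, mint, fern, cedar, poppy, fir, sage}.
  Root yew: left subtree has 1 node {moss}, right has 9 {lily, kale, hop, mint, fern, cedar, poppy, fir, sage}.
    Root fern: left subtree has 4 nodes {lily, kale, hop, mint}, right has 4 {cedar, poppy, fir, sage}.
      Root kale: left subtree has 1 node {lily}, right has 2 {hop, mint}.
        Root mint: left subtree has 1 node {hop}, right has 0 { }.
      Root cedar: left subtree has 0 nodes { }, right has 3 {poppy, fir, sage}.
        Root fir: left subtree has 1 node {poppy}, right has 1 {sage}.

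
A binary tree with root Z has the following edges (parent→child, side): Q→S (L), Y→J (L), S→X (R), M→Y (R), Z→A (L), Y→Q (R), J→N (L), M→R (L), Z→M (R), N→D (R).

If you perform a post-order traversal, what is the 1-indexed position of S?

Post-order visits the left subtree, then the right subtree, then the node.
At Z: go left to A.
  A is a leaf — visit A.
At Z: go right to M.
  At M: go left to R.
    R is a leaf — visit R.
  At M: go right to Y.
    At Y: go left to J.
      At J: go left to N.
        At N: no left child.
        At N: go right to D.
          D is a leaf — visit D.
        Visit N.
      At J: no right child.
      Visit J.
    At Y: go right to Q.
      At Q: go left to S.
        At S: no left child.
        At S: go right to X.
          X is a leaf — visit X.
        Visit S.
      At Q: no right child.
      Visit Q.
    Visit Y.
  Visit M.
Visit Z.
Full post-order sequence: A, R, D, N, J, X, S, Q, Y, M, Z.

7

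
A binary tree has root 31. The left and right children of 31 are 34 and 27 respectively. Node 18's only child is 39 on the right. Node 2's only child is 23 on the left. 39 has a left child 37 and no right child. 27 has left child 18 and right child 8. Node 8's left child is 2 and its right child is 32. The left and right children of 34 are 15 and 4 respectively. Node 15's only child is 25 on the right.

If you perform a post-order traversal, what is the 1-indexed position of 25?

1

Post-order visits the left subtree, then the right subtree, then the node.
At 31: go left to 34.
  At 34: go left to 15.
    At 15: no left child.
    At 15: go right to 25.
      25 is a leaf — visit 25.
    Visit 15.
  At 34: go right to 4.
    4 is a leaf — visit 4.
  Visit 34.
At 31: go right to 27.
  At 27: go left to 18.
    At 18: no left child.
    At 18: go right to 39.
      At 39: go left to 37.
        37 is a leaf — visit 37.
      At 39: no right child.
      Visit 39.
    Visit 18.
  At 27: go right to 8.
    At 8: go left to 2.
      At 2: go left to 23.
        23 is a leaf — visit 23.
      At 2: no right child.
      Visit 2.
    At 8: go right to 32.
      32 is a leaf — visit 32.
    Visit 8.
  Visit 27.
Visit 31.
Full post-order sequence: 25, 15, 4, 34, 37, 39, 18, 23, 2, 32, 8, 27, 31.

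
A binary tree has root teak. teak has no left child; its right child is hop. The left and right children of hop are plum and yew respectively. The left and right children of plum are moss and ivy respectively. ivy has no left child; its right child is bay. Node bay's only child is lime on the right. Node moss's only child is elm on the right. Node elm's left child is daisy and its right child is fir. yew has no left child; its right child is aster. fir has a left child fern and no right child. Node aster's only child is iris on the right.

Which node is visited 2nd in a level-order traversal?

Level-order visits nodes level by level from the root, left to right within each level.
Level 0: teak
Level 1: hop
Level 2: plum, yew
Level 3: moss, ivy, aster
Level 4: elm, bay, iris
Level 5: daisy, fir, lime
Level 6: fern
Full level-order sequence: teak, hop, plum, yew, moss, ivy, aster, elm, bay, iris, daisy, fir, lime, fern.

hop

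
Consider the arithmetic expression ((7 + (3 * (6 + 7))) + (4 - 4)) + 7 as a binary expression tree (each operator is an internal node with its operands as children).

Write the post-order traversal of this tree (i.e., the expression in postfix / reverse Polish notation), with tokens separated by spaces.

7 3 6 7 + * + 4 4 - + 7 +

Post-order on an expression tree gives postfix notation: for each operator, emit left operand, right operand, then the operator.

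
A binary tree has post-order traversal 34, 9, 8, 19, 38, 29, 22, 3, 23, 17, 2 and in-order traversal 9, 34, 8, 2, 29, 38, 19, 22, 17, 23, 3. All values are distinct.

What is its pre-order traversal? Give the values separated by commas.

The last element of post-order is the root; it splits in-order into left and right subtrees.
Root 2: left subtree has 3 nodes {9, 34, 8}, right has 7 {29, 38, 19, 22, 17, 23, 3}.
  Root 8: left subtree has 2 nodes {9, 34}, right has 0 { }.
    Root 9: left subtree has 0 nodes { }, right has 1 {34}.
  Root 17: left subtree has 4 nodes {29, 38, 19, 22}, right has 2 {23, 3}.
    Root 22: left subtree has 3 nodes {29, 38, 19}, right has 0 { }.
      Root 29: left subtree has 0 nodes { }, right has 2 {38, 19}.
        Root 38: left subtree has 0 nodes { }, right has 1 {19}.
    Root 23: left subtree has 0 nodes { }, right has 1 {3}.

2, 8, 9, 34, 17, 22, 29, 38, 19, 23, 3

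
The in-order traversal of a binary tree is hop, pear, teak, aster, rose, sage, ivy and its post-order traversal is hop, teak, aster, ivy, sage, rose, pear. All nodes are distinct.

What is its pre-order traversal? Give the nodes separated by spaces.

pear hop rose aster teak sage ivy

The last element of post-order is the root; it splits in-order into left and right subtrees.
Root pear: left subtree has 1 node {hop}, right has 5 {teak, aster, rose, sage, ivy}.
  Root rose: left subtree has 2 nodes {teak, aster}, right has 2 {sage, ivy}.
    Root aster: left subtree has 1 node {teak}, right has 0 { }.
    Root sage: left subtree has 0 nodes { }, right has 1 {ivy}.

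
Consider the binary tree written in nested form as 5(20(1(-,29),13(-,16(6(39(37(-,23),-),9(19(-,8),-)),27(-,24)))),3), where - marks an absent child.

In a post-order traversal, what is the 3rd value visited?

Post-order visits the left subtree, then the right subtree, then the node.
At 5: go left to 20.
  At 20: go left to 1.
    At 1: no left child.
    At 1: go right to 29.
      29 is a leaf — visit 29.
    Visit 1.
  At 20: go right to 13.
    At 13: no left child.
    At 13: go right to 16.
      At 16: go left to 6.
        At 6: go left to 39.
          At 39: go left to 37.
            At 37: no left child.
            At 37: go right to 23.
              23 is a leaf — visit 23.
            Visit 37.
          At 39: no right child.
          Visit 39.
        At 6: go right to 9.
          At 9: go left to 19.
            At 19: no left child.
            At 19: go right to 8.
              8 is a leaf — visit 8.
            Visit 19.
          At 9: no right child.
          Visit 9.
        Visit 6.
      At 16: go right to 27.
        At 27: no left child.
        At 27: go right to 24.
          24 is a leaf — visit 24.
        Visit 27.
      Visit 16.
    Visit 13.
  Visit 20.
At 5: go right to 3.
  3 is a leaf — visit 3.
Visit 5.
Full post-order sequence: 29, 1, 23, 37, 39, 8, 19, 9, 6, 24, 27, 16, 13, 20, 3, 5.

23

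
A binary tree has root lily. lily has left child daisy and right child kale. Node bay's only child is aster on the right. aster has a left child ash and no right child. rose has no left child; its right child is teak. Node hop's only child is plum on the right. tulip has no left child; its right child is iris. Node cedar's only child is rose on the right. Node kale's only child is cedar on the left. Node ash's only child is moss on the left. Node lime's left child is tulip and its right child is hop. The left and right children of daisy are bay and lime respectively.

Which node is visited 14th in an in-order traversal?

teak

In-order visits the left subtree, then the node, then the right subtree.
At lily: go left to daisy.
  At daisy: go left to bay.
    At bay: no left child.
    Visit bay.
    At bay: go right to aster.
      At aster: go left to ash.
        At ash: go left to moss.
          moss is a leaf — visit moss.
        Visit ash.
        At ash: no right child.
      Visit aster.
      At aster: no right child.
  Visit daisy.
  At daisy: go right to lime.
    At lime: go left to tulip.
      At tulip: no left child.
      Visit tulip.
      At tulip: go right to iris.
        iris is a leaf — visit iris.
    Visit lime.
    At lime: go right to hop.
      At hop: no left child.
      Visit hop.
      At hop: go right to plum.
        plum is a leaf — visit plum.
Visit lily.
At lily: go right to kale.
  At kale: go left to cedar.
    At cedar: no left child.
    Visit cedar.
    At cedar: go right to rose.
      At rose: no left child.
      Visit rose.
      At rose: go right to teak.
        teak is a leaf — visit teak.
  Visit kale.
  At kale: no right child.
Full in-order sequence: bay, moss, ash, aster, daisy, tulip, iris, lime, hop, plum, lily, cedar, rose, teak, kale.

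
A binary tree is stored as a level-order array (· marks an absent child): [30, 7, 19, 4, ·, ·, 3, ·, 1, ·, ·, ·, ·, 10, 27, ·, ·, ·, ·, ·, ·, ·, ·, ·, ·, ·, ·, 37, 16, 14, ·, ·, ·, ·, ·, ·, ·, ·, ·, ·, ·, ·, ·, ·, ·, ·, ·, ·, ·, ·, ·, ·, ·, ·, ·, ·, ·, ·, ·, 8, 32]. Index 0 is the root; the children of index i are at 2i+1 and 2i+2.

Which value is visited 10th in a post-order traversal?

27

Post-order visits the left subtree, then the right subtree, then the node.
At 30: go left to 7.
  At 7: go left to 4.
    At 4: no left child.
    At 4: go right to 1.
      1 is a leaf — visit 1.
    Visit 4.
  At 7: no right child.
  Visit 7.
At 30: go right to 19.
  At 19: no left child.
  At 19: go right to 3.
    At 3: go left to 10.
      At 10: go left to 37.
        37 is a leaf — visit 37.
      At 10: go right to 16.
        16 is a leaf — visit 16.
      Visit 10.
    At 3: go right to 27.
      At 27: go left to 14.
        At 14: go left to 8.
          8 is a leaf — visit 8.
        At 14: go right to 32.
          32 is a leaf — visit 32.
        Visit 14.
      At 27: no right child.
      Visit 27.
    Visit 3.
  Visit 19.
Visit 30.
Full post-order sequence: 1, 4, 7, 37, 16, 10, 8, 32, 14, 27, 3, 19, 30.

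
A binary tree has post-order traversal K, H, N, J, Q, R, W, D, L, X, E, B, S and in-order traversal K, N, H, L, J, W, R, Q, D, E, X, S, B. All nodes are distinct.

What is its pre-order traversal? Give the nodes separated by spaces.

The last element of post-order is the root; it splits in-order into left and right subtrees.
Root S: left subtree has 11 nodes {K, N, H, L, J, W, R, Q, D, E, X}, right has 1 {B}.
  Root E: left subtree has 9 nodes {K, N, H, L, J, W, R, Q, D}, right has 1 {X}.
    Root L: left subtree has 3 nodes {K, N, H}, right has 5 {J, W, R, Q, D}.
      Root N: left subtree has 1 node {K}, right has 1 {H}.
      Root D: left subtree has 4 nodes {J, W, R, Q}, right has 0 { }.
        Root W: left subtree has 1 node {J}, right has 2 {R, Q}.
          Root R: left subtree has 0 nodes { }, right has 1 {Q}.

S E L N K H D W J R Q X B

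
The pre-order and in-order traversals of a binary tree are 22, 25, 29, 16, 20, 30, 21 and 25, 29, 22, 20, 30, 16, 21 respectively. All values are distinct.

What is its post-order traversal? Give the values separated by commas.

29, 25, 30, 20, 21, 16, 22

The first element of pre-order is the root; it splits in-order into left and right subtrees.
Root 22: left subtree has 2 nodes {25, 29}, right has 4 {20, 30, 16, 21}.
  Root 25: left subtree has 0 nodes { }, right has 1 {29}.
  Root 16: left subtree has 2 nodes {20, 30}, right has 1 {21}.
    Root 20: left subtree has 0 nodes { }, right has 1 {30}.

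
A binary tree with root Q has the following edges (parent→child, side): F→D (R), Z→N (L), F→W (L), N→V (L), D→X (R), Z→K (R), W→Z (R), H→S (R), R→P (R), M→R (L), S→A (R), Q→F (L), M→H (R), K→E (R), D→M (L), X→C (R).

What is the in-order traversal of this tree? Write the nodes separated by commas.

W, V, N, Z, K, E, F, R, P, M, H, S, A, D, X, C, Q

In-order visits the left subtree, then the node, then the right subtree.
At Q: go left to F.
  At F: go left to W.
    At W: no left child.
    Visit W.
    At W: go right to Z.
      At Z: go left to N.
        At N: go left to V.
          V is a leaf — visit V.
        Visit N.
        At N: no right child.
      Visit Z.
      At Z: go right to K.
        At K: no left child.
        Visit K.
        At K: go right to E.
          E is a leaf — visit E.
  Visit F.
  At F: go right to D.
    At D: go left to M.
      At M: go left to R.
        At R: no left child.
        Visit R.
        At R: go right to P.
          P is a leaf — visit P.
      Visit M.
      At M: go right to H.
        At H: no left child.
        Visit H.
        At H: go right to S.
          At S: no left child.
          Visit S.
          At S: go right to A.
            A is a leaf — visit A.
    Visit D.
    At D: go right to X.
      At X: no left child.
      Visit X.
      At X: go right to C.
        C is a leaf — visit C.
Visit Q.
At Q: no right child.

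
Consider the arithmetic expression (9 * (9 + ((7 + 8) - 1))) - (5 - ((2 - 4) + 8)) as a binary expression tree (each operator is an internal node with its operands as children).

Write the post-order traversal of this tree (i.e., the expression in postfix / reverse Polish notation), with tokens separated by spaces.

Post-order on an expression tree gives postfix notation: for each operator, emit left operand, right operand, then the operator.

9 9 7 8 + 1 - + * 5 2 4 - 8 + - -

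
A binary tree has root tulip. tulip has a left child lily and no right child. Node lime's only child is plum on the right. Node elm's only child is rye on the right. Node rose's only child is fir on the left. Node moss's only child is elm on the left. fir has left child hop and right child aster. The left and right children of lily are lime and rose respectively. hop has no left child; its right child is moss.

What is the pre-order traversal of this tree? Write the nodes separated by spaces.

Pre-order visits the node, then its left subtree, then its right subtree.
Visit tulip.
At tulip: go left to lily.
  Visit lily.
  At lily: go left to lime.
    Visit lime.
    At lime: no left child.
    At lime: go right to plum.
      plum is a leaf — visit plum.
  At lily: go right to rose.
    Visit rose.
    At rose: go left to fir.
      Visit fir.
      At fir: go left to hop.
        Visit hop.
        At hop: no left child.
        At hop: go right to moss.
          Visit moss.
          At moss: go left to elm.
            Visit elm.
            At elm: no left child.
            At elm: go right to rye.
              rye is a leaf — visit rye.
          At moss: no right child.
      At fir: go right to aster.
        aster is a leaf — visit aster.
    At rose: no right child.
At tulip: no right child.

tulip lily lime plum rose fir hop moss elm rye aster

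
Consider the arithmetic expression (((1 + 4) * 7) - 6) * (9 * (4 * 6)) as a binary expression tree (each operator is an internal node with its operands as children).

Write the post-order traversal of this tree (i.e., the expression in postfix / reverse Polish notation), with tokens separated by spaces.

Post-order on an expression tree gives postfix notation: for each operator, emit left operand, right operand, then the operator.

1 4 + 7 * 6 - 9 4 6 * * *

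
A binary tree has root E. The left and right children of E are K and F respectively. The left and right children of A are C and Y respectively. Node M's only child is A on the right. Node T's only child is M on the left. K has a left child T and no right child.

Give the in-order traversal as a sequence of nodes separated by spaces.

In-order visits the left subtree, then the node, then the right subtree.
At E: go left to K.
  At K: go left to T.
    At T: go left to M.
      At M: no left child.
      Visit M.
      At M: go right to A.
        At A: go left to C.
          C is a leaf — visit C.
        Visit A.
        At A: go right to Y.
          Y is a leaf — visit Y.
    Visit T.
    At T: no right child.
  Visit K.
  At K: no right child.
Visit E.
At E: go right to F.
  F is a leaf — visit F.

M C A Y T K E F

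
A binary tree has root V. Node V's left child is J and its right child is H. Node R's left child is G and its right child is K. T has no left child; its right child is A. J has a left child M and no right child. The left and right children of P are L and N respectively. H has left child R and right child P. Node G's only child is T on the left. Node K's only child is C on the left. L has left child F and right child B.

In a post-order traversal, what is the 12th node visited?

N

Post-order visits the left subtree, then the right subtree, then the node.
At V: go left to J.
  At J: go left to M.
    M is a leaf — visit M.
  At J: no right child.
  Visit J.
At V: go right to H.
  At H: go left to R.
    At R: go left to G.
      At G: go left to T.
        At T: no left child.
        At T: go right to A.
          A is a leaf — visit A.
        Visit T.
      At G: no right child.
      Visit G.
    At R: go right to K.
      At K: go left to C.
        C is a leaf — visit C.
      At K: no right child.
      Visit K.
    Visit R.
  At H: go right to P.
    At P: go left to L.
      At L: go left to F.
        F is a leaf — visit F.
      At L: go right to B.
        B is a leaf — visit B.
      Visit L.
    At P: go right to N.
      N is a leaf — visit N.
    Visit P.
  Visit H.
Visit V.
Full post-order sequence: M, J, A, T, G, C, K, R, F, B, L, N, P, H, V.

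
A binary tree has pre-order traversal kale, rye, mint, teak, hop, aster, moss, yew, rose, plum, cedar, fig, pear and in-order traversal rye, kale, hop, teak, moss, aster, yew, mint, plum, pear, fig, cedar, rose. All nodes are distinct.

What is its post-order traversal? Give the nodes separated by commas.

rye, hop, moss, yew, aster, teak, pear, fig, cedar, plum, rose, mint, kale

The first element of pre-order is the root; it splits in-order into left and right subtrees.
Root kale: left subtree has 1 node {rye}, right has 11 {hop, teak, moss, aster, yew, mint, plum, pear, fig, cedar, rose}.
  Root mint: left subtree has 5 nodes {hop, teak, moss, aster, yew}, right has 5 {plum, pear, fig, cedar, rose}.
    Root teak: left subtree has 1 node {hop}, right has 3 {moss, aster, yew}.
      Root aster: left subtree has 1 node {moss}, right has 1 {yew}.
    Root rose: left subtree has 4 nodes {plum, pear, fig, cedar}, right has 0 { }.
      Root plum: left subtree has 0 nodes { }, right has 3 {pear, fig, cedar}.
        Root cedar: left subtree has 2 nodes {pear, fig}, right has 0 { }.
          Root fig: left subtree has 1 node {pear}, right has 0 { }.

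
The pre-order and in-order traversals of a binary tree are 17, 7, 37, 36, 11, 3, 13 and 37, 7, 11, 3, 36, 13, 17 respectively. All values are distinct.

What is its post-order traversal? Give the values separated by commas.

37, 3, 11, 13, 36, 7, 17

The first element of pre-order is the root; it splits in-order into left and right subtrees.
Root 17: left subtree has 6 nodes {37, 7, 11, 3, 36, 13}, right has 0 { }.
  Root 7: left subtree has 1 node {37}, right has 4 {11, 3, 36, 13}.
    Root 36: left subtree has 2 nodes {11, 3}, right has 1 {13}.
      Root 11: left subtree has 0 nodes { }, right has 1 {3}.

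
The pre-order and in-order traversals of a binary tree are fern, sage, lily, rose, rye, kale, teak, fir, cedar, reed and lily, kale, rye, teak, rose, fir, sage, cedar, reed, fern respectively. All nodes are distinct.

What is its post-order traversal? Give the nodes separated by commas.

kale, teak, rye, fir, rose, lily, reed, cedar, sage, fern

The first element of pre-order is the root; it splits in-order into left and right subtrees.
Root fern: left subtree has 9 nodes {lily, kale, rye, teak, rose, fir, sage, cedar, reed}, right has 0 { }.
  Root sage: left subtree has 6 nodes {lily, kale, rye, teak, rose, fir}, right has 2 {cedar, reed}.
    Root lily: left subtree has 0 nodes { }, right has 5 {kale, rye, teak, rose, fir}.
      Root rose: left subtree has 3 nodes {kale, rye, teak}, right has 1 {fir}.
        Root rye: left subtree has 1 node {kale}, right has 1 {teak}.
    Root cedar: left subtree has 0 nodes { }, right has 1 {reed}.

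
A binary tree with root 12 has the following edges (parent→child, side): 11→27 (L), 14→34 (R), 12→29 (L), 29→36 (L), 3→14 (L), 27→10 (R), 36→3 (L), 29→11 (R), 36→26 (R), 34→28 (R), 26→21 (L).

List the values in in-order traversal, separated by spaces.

14 34 28 3 36 21 26 29 27 10 11 12

In-order visits the left subtree, then the node, then the right subtree.
At 12: go left to 29.
  At 29: go left to 36.
    At 36: go left to 3.
      At 3: go left to 14.
        At 14: no left child.
        Visit 14.
        At 14: go right to 34.
          At 34: no left child.
          Visit 34.
          At 34: go right to 28.
            28 is a leaf — visit 28.
      Visit 3.
      At 3: no right child.
    Visit 36.
    At 36: go right to 26.
      At 26: go left to 21.
        21 is a leaf — visit 21.
      Visit 26.
      At 26: no right child.
  Visit 29.
  At 29: go right to 11.
    At 11: go left to 27.
      At 27: no left child.
      Visit 27.
      At 27: go right to 10.
        10 is a leaf — visit 10.
    Visit 11.
    At 11: no right child.
Visit 12.
At 12: no right child.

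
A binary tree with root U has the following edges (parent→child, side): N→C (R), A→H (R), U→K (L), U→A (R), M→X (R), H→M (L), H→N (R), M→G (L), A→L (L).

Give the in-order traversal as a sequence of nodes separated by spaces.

K U L A G M X H N C

In-order visits the left subtree, then the node, then the right subtree.
At U: go left to K.
  K is a leaf — visit K.
Visit U.
At U: go right to A.
  At A: go left to L.
    L is a leaf — visit L.
  Visit A.
  At A: go right to H.
    At H: go left to M.
      At M: go left to G.
        G is a leaf — visit G.
      Visit M.
      At M: go right to X.
        X is a leaf — visit X.
    Visit H.
    At H: go right to N.
      At N: no left child.
      Visit N.
      At N: go right to C.
        C is a leaf — visit C.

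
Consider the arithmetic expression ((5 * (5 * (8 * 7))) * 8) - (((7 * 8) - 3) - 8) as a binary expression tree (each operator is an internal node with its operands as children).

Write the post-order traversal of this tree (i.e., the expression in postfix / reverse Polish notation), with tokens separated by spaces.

5 5 8 7 * * * 8 * 7 8 * 3 - 8 - -

Post-order on an expression tree gives postfix notation: for each operator, emit left operand, right operand, then the operator.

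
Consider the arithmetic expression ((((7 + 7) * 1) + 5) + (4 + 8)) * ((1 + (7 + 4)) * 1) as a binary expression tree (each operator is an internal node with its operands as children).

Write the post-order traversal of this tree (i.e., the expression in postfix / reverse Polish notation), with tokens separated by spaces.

7 7 + 1 * 5 + 4 8 + + 1 7 4 + + 1 * *

Post-order on an expression tree gives postfix notation: for each operator, emit left operand, right operand, then the operator.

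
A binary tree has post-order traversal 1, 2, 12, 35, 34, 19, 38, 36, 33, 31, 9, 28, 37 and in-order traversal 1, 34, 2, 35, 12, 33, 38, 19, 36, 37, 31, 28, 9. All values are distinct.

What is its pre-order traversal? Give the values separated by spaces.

The last element of post-order is the root; it splits in-order into left and right subtrees.
Root 37: left subtree has 9 nodes {1, 34, 2, 35, 12, 33, 38, 19, 36}, right has 3 {31, 28, 9}.
  Root 33: left subtree has 5 nodes {1, 34, 2, 35, 12}, right has 3 {38, 19, 36}.
    Root 34: left subtree has 1 node {1}, right has 3 {2, 35, 12}.
      Root 35: left subtree has 1 node {2}, right has 1 {12}.
    Root 36: left subtree has 2 nodes {38, 19}, right has 0 { }.
      Root 38: left subtree has 0 nodes { }, right has 1 {19}.
  Root 28: left subtree has 1 node {31}, right has 1 {9}.

37 33 34 1 35 2 12 36 38 19 28 31 9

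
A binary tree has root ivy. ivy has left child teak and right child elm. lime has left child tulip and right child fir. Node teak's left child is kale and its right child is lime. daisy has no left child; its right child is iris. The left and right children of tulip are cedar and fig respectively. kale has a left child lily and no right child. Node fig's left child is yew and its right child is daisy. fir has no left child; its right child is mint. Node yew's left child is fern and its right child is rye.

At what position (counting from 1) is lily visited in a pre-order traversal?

4

Pre-order visits the node, then its left subtree, then its right subtree.
Visit ivy.
At ivy: go left to teak.
  Visit teak.
  At teak: go left to kale.
    Visit kale.
    At kale: go left to lily.
      lily is a leaf — visit lily.
    At kale: no right child.
  At teak: go right to lime.
    Visit lime.
    At lime: go left to tulip.
      Visit tulip.
      At tulip: go left to cedar.
        cedar is a leaf — visit cedar.
      At tulip: go right to fig.
        Visit fig.
        At fig: go left to yew.
          Visit yew.
          At yew: go left to fern.
            fern is a leaf — visit fern.
          At yew: go right to rye.
            rye is a leaf — visit rye.
        At fig: go right to daisy.
          Visit daisy.
          At daisy: no left child.
          At daisy: go right to iris.
            iris is a leaf — visit iris.
    At lime: go right to fir.
      Visit fir.
      At fir: no left child.
      At fir: go right to mint.
        mint is a leaf — visit mint.
At ivy: go right to elm.
  elm is a leaf — visit elm.
Full pre-order sequence: ivy, teak, kale, lily, lime, tulip, cedar, fig, yew, fern, rye, daisy, iris, fir, mint, elm.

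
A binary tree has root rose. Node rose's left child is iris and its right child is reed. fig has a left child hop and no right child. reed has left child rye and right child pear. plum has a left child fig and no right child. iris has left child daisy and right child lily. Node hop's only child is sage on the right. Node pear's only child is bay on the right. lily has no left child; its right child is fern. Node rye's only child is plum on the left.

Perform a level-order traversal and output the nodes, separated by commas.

Level-order visits nodes level by level from the root, left to right within each level.
Level 0: rose
Level 1: iris, reed
Level 2: daisy, lily, rye, pear
Level 3: fern, plum, bay
Level 4: fig
Level 5: hop
Level 6: sage

rose, iris, reed, daisy, lily, rye, pear, fern, plum, bay, fig, hop, sage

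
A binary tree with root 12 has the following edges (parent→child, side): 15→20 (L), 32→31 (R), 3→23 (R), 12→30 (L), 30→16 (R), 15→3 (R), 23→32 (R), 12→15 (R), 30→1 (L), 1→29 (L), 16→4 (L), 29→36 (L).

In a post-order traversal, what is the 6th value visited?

30

Post-order visits the left subtree, then the right subtree, then the node.
At 12: go left to 30.
  At 30: go left to 1.
    At 1: go left to 29.
      At 29: go left to 36.
        36 is a leaf — visit 36.
      At 29: no right child.
      Visit 29.
    At 1: no right child.
    Visit 1.
  At 30: go right to 16.
    At 16: go left to 4.
      4 is a leaf — visit 4.
    At 16: no right child.
    Visit 16.
  Visit 30.
At 12: go right to 15.
  At 15: go left to 20.
    20 is a leaf — visit 20.
  At 15: go right to 3.
    At 3: no left child.
    At 3: go right to 23.
      At 23: no left child.
      At 23: go right to 32.
        At 32: no left child.
        At 32: go right to 31.
          31 is a leaf — visit 31.
        Visit 32.
      Visit 23.
    Visit 3.
  Visit 15.
Visit 12.
Full post-order sequence: 36, 29, 1, 4, 16, 30, 20, 31, 32, 23, 3, 15, 12.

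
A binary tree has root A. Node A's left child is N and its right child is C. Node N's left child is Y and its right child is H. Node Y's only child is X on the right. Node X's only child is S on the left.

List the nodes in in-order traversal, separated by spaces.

Y S X N H A C

In-order visits the left subtree, then the node, then the right subtree.
At A: go left to N.
  At N: go left to Y.
    At Y: no left child.
    Visit Y.
    At Y: go right to X.
      At X: go left to S.
        S is a leaf — visit S.
      Visit X.
      At X: no right child.
  Visit N.
  At N: go right to H.
    H is a leaf — visit H.
Visit A.
At A: go right to C.
  C is a leaf — visit C.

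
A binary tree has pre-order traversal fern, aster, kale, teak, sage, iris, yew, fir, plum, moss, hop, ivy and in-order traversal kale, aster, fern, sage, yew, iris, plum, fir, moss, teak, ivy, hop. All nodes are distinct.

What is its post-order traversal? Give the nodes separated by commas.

kale, aster, yew, plum, moss, fir, iris, sage, ivy, hop, teak, fern

The first element of pre-order is the root; it splits in-order into left and right subtrees.
Root fern: left subtree has 2 nodes {kale, aster}, right has 9 {sage, yew, iris, plum, fir, moss, teak, ivy, hop}.
  Root aster: left subtree has 1 node {kale}, right has 0 { }.
  Root teak: left subtree has 6 nodes {sage, yew, iris, plum, fir, moss}, right has 2 {ivy, hop}.
    Root sage: left subtree has 0 nodes { }, right has 5 {yew, iris, plum, fir, moss}.
      Root iris: left subtree has 1 node {yew}, right has 3 {plum, fir, moss}.
        Root fir: left subtree has 1 node {plum}, right has 1 {moss}.
    Root hop: left subtree has 1 node {ivy}, right has 0 { }.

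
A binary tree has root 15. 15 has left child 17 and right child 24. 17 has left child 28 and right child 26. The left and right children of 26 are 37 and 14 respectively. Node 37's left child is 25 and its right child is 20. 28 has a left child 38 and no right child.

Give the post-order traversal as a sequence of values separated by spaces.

38 28 25 20 37 14 26 17 24 15

Post-order visits the left subtree, then the right subtree, then the node.
At 15: go left to 17.
  At 17: go left to 28.
    At 28: go left to 38.
      38 is a leaf — visit 38.
    At 28: no right child.
    Visit 28.
  At 17: go right to 26.
    At 26: go left to 37.
      At 37: go left to 25.
        25 is a leaf — visit 25.
      At 37: go right to 20.
        20 is a leaf — visit 20.
      Visit 37.
    At 26: go right to 14.
      14 is a leaf — visit 14.
    Visit 26.
  Visit 17.
At 15: go right to 24.
  24 is a leaf — visit 24.
Visit 15.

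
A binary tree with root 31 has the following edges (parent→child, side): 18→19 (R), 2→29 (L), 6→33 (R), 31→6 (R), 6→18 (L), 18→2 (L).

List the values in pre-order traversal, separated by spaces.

Pre-order visits the node, then its left subtree, then its right subtree.
Visit 31.
At 31: no left child.
At 31: go right to 6.
  Visit 6.
  At 6: go left to 18.
    Visit 18.
    At 18: go left to 2.
      Visit 2.
      At 2: go left to 29.
        29 is a leaf — visit 29.
      At 2: no right child.
    At 18: go right to 19.
      19 is a leaf — visit 19.
  At 6: go right to 33.
    33 is a leaf — visit 33.

31 6 18 2 29 19 33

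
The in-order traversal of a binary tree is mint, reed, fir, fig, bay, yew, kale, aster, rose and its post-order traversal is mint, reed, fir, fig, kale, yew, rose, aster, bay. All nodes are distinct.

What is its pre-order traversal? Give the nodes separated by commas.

bay, fig, fir, reed, mint, aster, yew, kale, rose

The last element of post-order is the root; it splits in-order into left and right subtrees.
Root bay: left subtree has 4 nodes {mint, reed, fir, fig}, right has 4 {yew, kale, aster, rose}.
  Root fig: left subtree has 3 nodes {mint, reed, fir}, right has 0 { }.
    Root fir: left subtree has 2 nodes {mint, reed}, right has 0 { }.
      Root reed: left subtree has 1 node {mint}, right has 0 { }.
  Root aster: left subtree has 2 nodes {yew, kale}, right has 1 {rose}.
    Root yew: left subtree has 0 nodes { }, right has 1 {kale}.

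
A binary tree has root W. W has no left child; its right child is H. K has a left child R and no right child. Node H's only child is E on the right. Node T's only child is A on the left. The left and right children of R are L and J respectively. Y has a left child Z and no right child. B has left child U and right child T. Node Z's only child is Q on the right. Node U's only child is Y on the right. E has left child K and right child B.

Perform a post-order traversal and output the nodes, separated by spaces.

L J R K Q Z Y U A T B E H W

Post-order visits the left subtree, then the right subtree, then the node.
At W: no left child.
At W: go right to H.
  At H: no left child.
  At H: go right to E.
    At E: go left to K.
      At K: go left to R.
        At R: go left to L.
          L is a leaf — visit L.
        At R: go right to J.
          J is a leaf — visit J.
        Visit R.
      At K: no right child.
      Visit K.
    At E: go right to B.
      At B: go left to U.
        At U: no left child.
        At U: go right to Y.
          At Y: go left to Z.
            At Z: no left child.
            At Z: go right to Q.
              Q is a leaf — visit Q.
            Visit Z.
          At Y: no right child.
          Visit Y.
        Visit U.
      At B: go right to T.
        At T: go left to A.
          A is a leaf — visit A.
        At T: no right child.
        Visit T.
      Visit B.
    Visit E.
  Visit H.
Visit W.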